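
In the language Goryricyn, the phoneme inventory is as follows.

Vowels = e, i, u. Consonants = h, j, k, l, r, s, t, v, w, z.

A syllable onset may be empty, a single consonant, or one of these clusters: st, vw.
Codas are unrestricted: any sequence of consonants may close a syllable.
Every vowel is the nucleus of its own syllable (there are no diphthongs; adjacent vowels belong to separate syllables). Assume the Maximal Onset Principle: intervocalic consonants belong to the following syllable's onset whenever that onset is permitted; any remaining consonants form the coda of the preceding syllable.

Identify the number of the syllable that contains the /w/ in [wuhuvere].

The vowels are u, u, e, e — 4 nuclei, so 4 syllables.
V1 /u/ – V2 /u/: /h/ → onset of the next syllable (single consonants are always licit onsets).
V2 /u/ – V3 /e/: just /v/ — single C goes to the following onset.
V3 /e/ – V4 /e/: /r/ → onset of the next syllable (single consonants are always licit onsets).
Syllabification: wu.hu.ve.re.
The /w/ is in the onset of syllable 1 (/wu/).

1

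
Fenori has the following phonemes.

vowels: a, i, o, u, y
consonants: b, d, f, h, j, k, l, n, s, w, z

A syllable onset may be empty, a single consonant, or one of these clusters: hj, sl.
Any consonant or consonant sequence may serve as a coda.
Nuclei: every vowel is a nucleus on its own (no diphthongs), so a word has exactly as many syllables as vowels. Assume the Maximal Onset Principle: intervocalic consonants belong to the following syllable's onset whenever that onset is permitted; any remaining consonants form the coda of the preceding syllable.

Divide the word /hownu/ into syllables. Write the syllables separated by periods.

how.nu

Nuclei (vowels): o, u → 2 syllables.
Between /o/ (V1) and /u/ (V2): /wn/; trying suffixes from longest down, /n/ is the first permitted one, so coda /w/ | onset /n/.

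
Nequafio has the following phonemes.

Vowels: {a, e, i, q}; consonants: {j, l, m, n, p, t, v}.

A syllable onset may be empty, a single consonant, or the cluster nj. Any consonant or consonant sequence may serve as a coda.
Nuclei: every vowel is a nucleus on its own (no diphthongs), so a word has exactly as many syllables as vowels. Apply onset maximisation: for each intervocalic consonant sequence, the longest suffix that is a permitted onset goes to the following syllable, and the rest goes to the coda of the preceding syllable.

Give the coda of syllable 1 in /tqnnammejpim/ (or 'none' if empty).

n

Nuclei (vowels): q, a, e, i → 4 syllables.
V1 /q/ – V2 /a/: /nn/ splits as /n/ + /n/ (/n/ is the longest suffix that is a licit onset).
V2 /a/ – V3 /e/: /mm/; trying suffixes from longest down, /m/ is the first permitted one, so coda /m/ | onset /m/.
V3 /e/ – V4 /i/: cluster /jp/ — the longest permitted-onset suffix is /p/; onset = /p/, preceding coda = /j/.
So the parse is tqn.nam.mej.pim.
Syllable 1 is /tqn/: onset /t/, nucleus /q/, coda /n/.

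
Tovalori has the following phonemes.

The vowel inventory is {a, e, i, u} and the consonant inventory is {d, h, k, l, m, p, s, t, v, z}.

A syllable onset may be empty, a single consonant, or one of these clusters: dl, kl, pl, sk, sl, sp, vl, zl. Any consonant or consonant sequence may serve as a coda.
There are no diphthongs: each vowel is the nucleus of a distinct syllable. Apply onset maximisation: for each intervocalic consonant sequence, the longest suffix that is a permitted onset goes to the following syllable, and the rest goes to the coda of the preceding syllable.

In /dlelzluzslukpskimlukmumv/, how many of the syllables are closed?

Vowels present: e, u, u, i, u, u; each is a nucleus, giving 6 syllables.
σ1/σ2 boundary: /lzl/ splits as /l/ + /zl/ (/zl/ is the longest suffix that is a licit onset).
σ2/σ3 boundary: cluster /zsl/ — the longest permitted-onset suffix is /sl/; onset = /sl/, preceding coda = /z/.
σ3/σ4 boundary: /kpsk/ splits as /kp/ + /sk/ (/sk/ is the longest suffix that is a licit onset).
σ4/σ5 boundary: /ml/ — longest licit onset from the right is /l/, leaving /m/ as coda.
σ5/σ6 boundary: /km/ — longest licit onset from the right is /m/, leaving /k/ as coda.
Putting it together: dlel.zluz.slukp.skim.luk.mumv.
Classifying each syllable: /dlel/ (closed), /zluz/ (closed), /slukp/ (closed), /skim/ (closed), /luk/ (closed), /mumv/ (closed).
Closed syllables: 6.

6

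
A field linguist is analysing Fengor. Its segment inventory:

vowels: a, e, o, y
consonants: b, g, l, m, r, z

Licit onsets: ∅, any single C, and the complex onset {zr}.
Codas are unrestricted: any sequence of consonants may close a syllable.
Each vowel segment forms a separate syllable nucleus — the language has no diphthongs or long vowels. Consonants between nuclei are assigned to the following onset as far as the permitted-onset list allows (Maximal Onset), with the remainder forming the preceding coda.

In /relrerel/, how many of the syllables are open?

1

Nuclei (vowels): e, e, e → 3 syllables.
/e…e/ gap (V1→V2): /lr/ splits as /l/ + /r/ (/r/ is the longest suffix that is a licit onset).
/e…e/ gap (V2→V3): /r/ is a single consonant, so it becomes the next onset.
Putting it together: rel.re.rel.
Classifying each syllable: /rel/ (closed), /re/ (open), /rel/ (closed).
Open syllables: 1.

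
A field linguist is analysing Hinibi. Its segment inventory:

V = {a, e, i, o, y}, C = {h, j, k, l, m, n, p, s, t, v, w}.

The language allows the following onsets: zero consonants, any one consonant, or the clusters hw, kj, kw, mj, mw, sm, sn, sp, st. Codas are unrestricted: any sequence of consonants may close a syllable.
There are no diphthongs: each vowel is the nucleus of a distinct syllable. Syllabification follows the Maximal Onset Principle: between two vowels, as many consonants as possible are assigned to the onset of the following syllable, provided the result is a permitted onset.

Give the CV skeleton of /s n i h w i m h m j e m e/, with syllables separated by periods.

CCV.CCVCC.CCV.CV

Nuclei (vowels): i, i, e, e → 4 syllables.
V1 /i/ – V2 /i/: cluster /hw/ — /hw/ is itself a permitted onset, so the whole cluster goes right; preceding coda = ∅.
V2 /i/ – V3 /e/: /mhmj/ — longest licit onset from the right is /mj/, leaving /mh/ as coda.
V3 /e/ – V4 /e/: /m/ is a single consonant, so it becomes the next onset.
Syllabification: sni.hwimh.mje.me.
Mapping each syllable to C/V: /sni/ → CCV, /hwimh/ → CCVCC, /mje/ → CCV, /me/ → CV.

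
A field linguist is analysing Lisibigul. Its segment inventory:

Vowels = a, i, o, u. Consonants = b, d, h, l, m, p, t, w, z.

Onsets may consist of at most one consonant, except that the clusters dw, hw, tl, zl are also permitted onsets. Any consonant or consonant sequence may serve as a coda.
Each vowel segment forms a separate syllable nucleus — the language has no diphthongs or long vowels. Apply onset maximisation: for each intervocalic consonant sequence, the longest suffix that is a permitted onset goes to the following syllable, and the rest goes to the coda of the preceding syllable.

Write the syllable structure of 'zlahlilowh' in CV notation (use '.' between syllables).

Nuclei (vowels): a, i, o → 3 syllables.
V1 /a/ – V2 /i/: /hl/ splits as /h/ + /l/ (/l/ is the longest suffix that is a licit onset).
V2 /i/ – V3 /o/: /l/ → onset of the next syllable (single consonants are always licit onsets).
Putting it together: zlah.li.lowh.
Mapping each syllable to C/V: /zlah/ → CCVC, /li/ → CV, /lowh/ → CVCC.

CCVC.CV.CVCC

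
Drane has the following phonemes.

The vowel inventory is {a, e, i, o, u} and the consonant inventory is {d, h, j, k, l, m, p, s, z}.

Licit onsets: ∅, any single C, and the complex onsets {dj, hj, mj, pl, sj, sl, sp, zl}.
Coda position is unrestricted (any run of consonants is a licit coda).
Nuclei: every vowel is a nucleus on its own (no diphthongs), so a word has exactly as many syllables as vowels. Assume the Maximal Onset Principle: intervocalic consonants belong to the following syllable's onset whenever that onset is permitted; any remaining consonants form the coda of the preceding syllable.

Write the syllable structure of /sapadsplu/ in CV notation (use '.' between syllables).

Nuclei (vowels): a, a, u → 3 syllables.
/a…a/ gap (V1→V2): just /p/ — single C goes to the following onset.
/a…u/ gap (V2→V3): cluster /dspl/ — the longest permitted-onset suffix is /pl/; onset = /pl/, preceding coda = /ds/.
Syllabification: sa.pads.plu.
Mapping each syllable to C/V: /sa/ → CV, /pads/ → CVCC, /plu/ → CCV.

CV.CVCC.CCV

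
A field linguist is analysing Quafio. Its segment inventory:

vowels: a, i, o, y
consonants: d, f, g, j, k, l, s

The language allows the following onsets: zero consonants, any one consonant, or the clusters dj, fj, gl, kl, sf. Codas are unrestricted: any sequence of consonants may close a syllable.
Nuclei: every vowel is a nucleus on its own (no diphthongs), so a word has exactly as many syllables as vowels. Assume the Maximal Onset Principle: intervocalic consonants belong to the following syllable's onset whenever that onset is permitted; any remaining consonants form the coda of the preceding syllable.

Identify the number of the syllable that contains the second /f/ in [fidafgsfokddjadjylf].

The vowels are i, a, o, a, y — 5 nuclei, so 5 syllables.
Between /i/ (V1) and /a/ (V2): /d/ is a single consonant, so it becomes the next onset.
Between /a/ (V2) and /o/ (V3): /fgsf/ splits as /fg/ + /sf/ (/sf/ is the longest suffix that is a licit onset).
Between /o/ (V3) and /a/ (V4): /kddj/ splits as /kd/ + /dj/ (/dj/ is the longest suffix that is a licit onset).
Between /a/ (V4) and /y/ (V5): /dj/ is a licit onset in full, so it all attaches to the next syllable.
So the parse is fi.dafg.sfokd.dja.djylf.
The second /f/ is in the coda of syllable 2 (/dafg/).

2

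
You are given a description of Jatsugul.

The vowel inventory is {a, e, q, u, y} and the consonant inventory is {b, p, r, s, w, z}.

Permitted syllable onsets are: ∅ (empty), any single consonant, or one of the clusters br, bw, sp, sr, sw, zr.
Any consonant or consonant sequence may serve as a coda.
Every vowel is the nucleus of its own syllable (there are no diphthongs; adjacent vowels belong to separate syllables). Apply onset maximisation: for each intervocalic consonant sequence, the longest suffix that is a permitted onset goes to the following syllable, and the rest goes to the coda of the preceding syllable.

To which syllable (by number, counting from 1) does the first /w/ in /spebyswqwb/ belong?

The vowels are e, y, q — 3 nuclei, so 3 syllables.
Between /e/ (V1) and /y/ (V2): /b/ → onset of the next syllable (single consonants are always licit onsets).
Between /y/ (V2) and /q/ (V3): cluster /sw/ — /sw/ is itself a permitted onset, so the whole cluster goes right; preceding coda = ∅.
So the parse is spe.by.swqwb.
The first /w/ is in the onset of syllable 3 (/swqwb/).

3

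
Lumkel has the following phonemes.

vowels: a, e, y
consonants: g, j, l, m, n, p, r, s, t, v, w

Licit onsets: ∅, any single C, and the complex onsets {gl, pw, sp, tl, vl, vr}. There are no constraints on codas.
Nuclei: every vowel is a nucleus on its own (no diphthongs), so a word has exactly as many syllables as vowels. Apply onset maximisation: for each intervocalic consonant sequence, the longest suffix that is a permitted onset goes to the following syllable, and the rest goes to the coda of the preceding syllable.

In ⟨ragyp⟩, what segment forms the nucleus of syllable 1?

Nuclei (vowels): a, y → 2 syllables.
The first nucleus (vowel 1 from the left) is /a/.

a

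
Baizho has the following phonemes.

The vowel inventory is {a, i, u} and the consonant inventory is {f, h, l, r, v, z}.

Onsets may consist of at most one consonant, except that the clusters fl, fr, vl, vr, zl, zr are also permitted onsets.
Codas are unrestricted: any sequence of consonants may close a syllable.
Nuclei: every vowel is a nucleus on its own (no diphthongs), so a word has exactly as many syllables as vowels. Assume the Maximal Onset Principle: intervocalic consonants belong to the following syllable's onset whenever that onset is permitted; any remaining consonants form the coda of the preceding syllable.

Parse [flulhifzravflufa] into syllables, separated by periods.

Nuclei (vowels): u, i, a, u, a → 5 syllables.
/u…i/ gap (V1→V2): /lh/; trying suffixes from longest down, /h/ is the first permitted one, so coda /l/ | onset /h/.
/i…a/ gap (V2→V3): /fzr/; trying suffixes from longest down, /zr/ is the first permitted one, so coda /f/ | onset /zr/.
/a…u/ gap (V3→V4): /vfl/; trying suffixes from longest down, /fl/ is the first permitted one, so coda /v/ | onset /fl/.
/u…a/ gap (V4→V5): /f/ is a single consonant, so it becomes the next onset.

flul.hif.zrav.flu.fa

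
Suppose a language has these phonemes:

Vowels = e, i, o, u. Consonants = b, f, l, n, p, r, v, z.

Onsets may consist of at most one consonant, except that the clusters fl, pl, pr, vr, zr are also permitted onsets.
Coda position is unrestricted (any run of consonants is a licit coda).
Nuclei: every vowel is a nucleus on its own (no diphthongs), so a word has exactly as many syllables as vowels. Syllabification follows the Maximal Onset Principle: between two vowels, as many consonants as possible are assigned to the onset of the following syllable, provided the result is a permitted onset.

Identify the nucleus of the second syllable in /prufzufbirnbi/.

Vowels present: u, u, i, i; each is a nucleus, giving 4 syllables.
The second nucleus (vowel 2 from the left) is /u/.

u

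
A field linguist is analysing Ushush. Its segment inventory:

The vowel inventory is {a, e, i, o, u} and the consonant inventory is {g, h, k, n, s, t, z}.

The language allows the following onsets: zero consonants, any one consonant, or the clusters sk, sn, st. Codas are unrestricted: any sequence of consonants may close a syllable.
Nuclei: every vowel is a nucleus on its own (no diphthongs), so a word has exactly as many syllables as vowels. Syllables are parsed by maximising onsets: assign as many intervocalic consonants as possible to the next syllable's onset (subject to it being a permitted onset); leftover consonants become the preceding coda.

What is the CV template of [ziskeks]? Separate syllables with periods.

CV.CCVCC

Nuclei (vowels): i, e → 2 syllables.
σ1/σ2 boundary: /sk/ — entire cluster is a permitted onset → onset /sk/, coda ∅.
Result: zi.skeks.
Mapping each syllable to C/V: /zi/ → CV, /skeks/ → CCVCC.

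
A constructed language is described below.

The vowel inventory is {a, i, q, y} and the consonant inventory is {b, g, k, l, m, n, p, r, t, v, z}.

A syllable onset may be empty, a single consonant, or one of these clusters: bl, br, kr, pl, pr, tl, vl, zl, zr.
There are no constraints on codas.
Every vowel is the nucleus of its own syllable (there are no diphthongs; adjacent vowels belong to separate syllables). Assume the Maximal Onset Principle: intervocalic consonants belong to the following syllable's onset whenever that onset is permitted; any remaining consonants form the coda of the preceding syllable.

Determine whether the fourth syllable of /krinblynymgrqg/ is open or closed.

closed

Vowels present: i, y, y, q; each is a nucleus, giving 4 syllables.
V1 /i/ – V2 /y/: /nbl/ splits as /n/ + /bl/ (/bl/ is the longest suffix that is a licit onset).
V2 /y/ – V3 /y/: just /n/ — single C goes to the following onset.
V3 /y/ – V4 /q/: /mgr/; trying suffixes from longest down, /r/ is the first permitted one, so coda /mg/ | onset /r/.
Result: krin.bly.nymg.rqg.
Syllable 4 is /rqg/ with coda /g/, so it is closed.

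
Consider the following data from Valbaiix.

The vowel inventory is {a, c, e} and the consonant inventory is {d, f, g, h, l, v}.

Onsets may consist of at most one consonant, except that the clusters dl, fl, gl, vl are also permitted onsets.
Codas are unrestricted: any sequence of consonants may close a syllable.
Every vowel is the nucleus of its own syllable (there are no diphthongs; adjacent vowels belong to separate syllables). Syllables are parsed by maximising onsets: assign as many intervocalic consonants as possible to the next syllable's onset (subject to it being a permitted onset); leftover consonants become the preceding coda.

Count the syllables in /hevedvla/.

Nuclei (vowels): e, e, a → 3 syllables.

3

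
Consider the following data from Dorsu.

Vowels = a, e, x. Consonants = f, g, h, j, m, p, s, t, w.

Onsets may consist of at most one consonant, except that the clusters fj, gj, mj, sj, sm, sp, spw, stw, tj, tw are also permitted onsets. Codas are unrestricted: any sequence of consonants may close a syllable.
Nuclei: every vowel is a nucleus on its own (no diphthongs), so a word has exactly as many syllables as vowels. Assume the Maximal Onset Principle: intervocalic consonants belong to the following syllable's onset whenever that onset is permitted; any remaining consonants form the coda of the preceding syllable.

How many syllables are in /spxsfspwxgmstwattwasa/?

The vowels are x, x, a, a, a — 5 nuclei, so 5 syllables.

5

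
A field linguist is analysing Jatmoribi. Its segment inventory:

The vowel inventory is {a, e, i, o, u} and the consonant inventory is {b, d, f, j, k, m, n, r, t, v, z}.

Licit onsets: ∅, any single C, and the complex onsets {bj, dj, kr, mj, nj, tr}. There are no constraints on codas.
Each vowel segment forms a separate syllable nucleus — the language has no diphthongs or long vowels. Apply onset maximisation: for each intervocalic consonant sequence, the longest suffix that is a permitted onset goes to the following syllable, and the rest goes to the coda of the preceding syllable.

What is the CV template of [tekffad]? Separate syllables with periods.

Nuclei (vowels): e, a → 2 syllables.
V1 /e/ – V2 /a/: /kff/ — longest licit onset from the right is /f/, leaving /kf/ as coda.
Result: tekf.fad.
Mapping each syllable to C/V: /tekf/ → CVCC, /fad/ → CVC.

CVCC.CVC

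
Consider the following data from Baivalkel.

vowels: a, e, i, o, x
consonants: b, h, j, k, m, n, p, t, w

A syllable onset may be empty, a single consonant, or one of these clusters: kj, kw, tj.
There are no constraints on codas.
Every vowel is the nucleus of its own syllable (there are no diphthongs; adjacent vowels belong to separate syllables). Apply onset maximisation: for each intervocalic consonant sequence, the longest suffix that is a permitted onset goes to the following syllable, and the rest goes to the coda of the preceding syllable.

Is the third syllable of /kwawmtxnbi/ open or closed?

open

The vowels are a, x, i — 3 nuclei, so 3 syllables.
V1 /a/ – V2 /x/: /wmt/ — longest licit onset from the right is /t/, leaving /wm/ as coda.
V2 /x/ – V3 /i/: /nb/; trying suffixes from longest down, /b/ is the first permitted one, so coda /n/ | onset /b/.
Syllabification: kwawm.txn.bi.
Syllable 3 is /bi/; it ends in its nucleus with no coda, so it is open.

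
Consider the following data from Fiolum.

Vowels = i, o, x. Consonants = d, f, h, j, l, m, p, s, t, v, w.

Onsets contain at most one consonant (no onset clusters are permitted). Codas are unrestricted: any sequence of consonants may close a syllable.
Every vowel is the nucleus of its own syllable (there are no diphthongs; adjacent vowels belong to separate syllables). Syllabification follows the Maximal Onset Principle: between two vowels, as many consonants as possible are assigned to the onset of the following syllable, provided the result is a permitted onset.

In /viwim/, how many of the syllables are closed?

Vowels present: i, i; each is a nucleus, giving 2 syllables.
σ1/σ2 boundary: /w/ is a single consonant, so it becomes the next onset.
Result: vi.wim.
Classifying each syllable: /vi/ (open), /wim/ (closed).
Closed syllables: 1.

1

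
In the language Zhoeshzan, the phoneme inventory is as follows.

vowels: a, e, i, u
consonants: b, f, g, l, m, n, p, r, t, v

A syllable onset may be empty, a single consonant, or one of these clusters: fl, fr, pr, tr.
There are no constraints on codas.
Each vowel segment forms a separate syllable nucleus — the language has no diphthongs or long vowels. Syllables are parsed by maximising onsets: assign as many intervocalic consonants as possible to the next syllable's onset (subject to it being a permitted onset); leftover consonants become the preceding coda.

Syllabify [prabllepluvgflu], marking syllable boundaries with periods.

Vowels present: a, e, u, u; each is a nucleus, giving 4 syllables.
V1 /a/ – V2 /e/: /bll/ — longest licit onset from the right is /l/, leaving /bl/ as coda.
V2 /e/ – V3 /u/: /pl/; trying suffixes from longest down, /l/ is the first permitted one, so coda /p/ | onset /l/.
V3 /u/ – V4 /u/: /vgfl/ — longest licit onset from the right is /fl/, leaving /vg/ as coda.

prabl.lep.luvg.flu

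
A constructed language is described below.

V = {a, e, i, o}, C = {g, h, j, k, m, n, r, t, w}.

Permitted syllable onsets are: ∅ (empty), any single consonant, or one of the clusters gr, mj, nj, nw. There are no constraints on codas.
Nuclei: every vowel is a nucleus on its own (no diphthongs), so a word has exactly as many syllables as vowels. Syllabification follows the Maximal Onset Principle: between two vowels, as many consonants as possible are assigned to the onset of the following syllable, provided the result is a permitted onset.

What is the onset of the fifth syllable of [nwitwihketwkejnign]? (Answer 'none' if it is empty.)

The vowels are i, i, e, e, i — 5 nuclei, so 5 syllables.
/i…i/ gap (V1→V2): /tw/ — longest licit onset from the right is /w/, leaving /t/ as coda.
/i…e/ gap (V2→V3): cluster /hk/ — the longest permitted-onset suffix is /k/; onset = /k/, preceding coda = /h/.
/e…e/ gap (V3→V4): /twk/ — longest licit onset from the right is /k/, leaving /tw/ as coda.
/e…i/ gap (V4→V5): /jn/; trying suffixes from longest down, /n/ is the first permitted one, so coda /j/ | onset /n/.
Putting it together: nwit.wih.ketw.kej.nign.
Syllable 5 is /nign/: onset /n/, nucleus /i/, coda /gn/.

n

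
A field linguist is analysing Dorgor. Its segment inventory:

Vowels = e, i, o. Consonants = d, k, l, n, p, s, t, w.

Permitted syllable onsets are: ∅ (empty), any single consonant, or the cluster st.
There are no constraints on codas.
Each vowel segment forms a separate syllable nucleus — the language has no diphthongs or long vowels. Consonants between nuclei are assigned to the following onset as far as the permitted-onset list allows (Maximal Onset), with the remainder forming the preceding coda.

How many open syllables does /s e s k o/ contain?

Vowels present: e, o; each is a nucleus, giving 2 syllables.
/e…o/ gap (V1→V2): /sk/ — longest licit onset from the right is /k/, leaving /s/ as coda.
Putting it together: ses.ko.
Classifying each syllable: /ses/ (closed), /ko/ (open).
Open syllables: 1.

1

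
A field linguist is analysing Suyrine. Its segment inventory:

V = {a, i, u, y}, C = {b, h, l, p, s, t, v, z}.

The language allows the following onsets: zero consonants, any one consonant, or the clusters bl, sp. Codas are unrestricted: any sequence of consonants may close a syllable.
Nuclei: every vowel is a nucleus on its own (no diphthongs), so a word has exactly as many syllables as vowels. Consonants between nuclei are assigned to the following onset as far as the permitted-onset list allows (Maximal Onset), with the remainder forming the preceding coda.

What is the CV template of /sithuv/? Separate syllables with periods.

CVC.CVC

The vowels are i, u — 2 nuclei, so 2 syllables.
/i…u/ gap (V1→V2): cluster /th/ — the longest permitted-onset suffix is /h/; onset = /h/, preceding coda = /t/.
Syllabification: sit.huv.
Mapping each syllable to C/V: /sit/ → CVC, /huv/ → CVC.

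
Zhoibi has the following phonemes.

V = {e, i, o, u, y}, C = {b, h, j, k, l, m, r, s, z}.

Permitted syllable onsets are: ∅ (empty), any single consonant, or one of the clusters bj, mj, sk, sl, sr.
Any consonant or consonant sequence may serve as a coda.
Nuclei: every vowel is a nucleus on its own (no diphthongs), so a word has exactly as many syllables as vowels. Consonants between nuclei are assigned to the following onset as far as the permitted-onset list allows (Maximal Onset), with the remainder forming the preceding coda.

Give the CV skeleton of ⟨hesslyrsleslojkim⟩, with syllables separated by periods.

CVC.CCVC.CCV.CCVC.CVC

Vowels present: e, y, e, o, i; each is a nucleus, giving 5 syllables.
σ1/σ2 boundary: /ssl/ splits as /s/ + /sl/ (/sl/ is the longest suffix that is a licit onset).
σ2/σ3 boundary: /rsl/ — longest licit onset from the right is /sl/, leaving /r/ as coda.
σ3/σ4 boundary: /sl/ is a licit onset in full, so it all attaches to the next syllable.
σ4/σ5 boundary: /jk/ — longest licit onset from the right is /k/, leaving /j/ as coda.
So the parse is hes.slyr.sle.sloj.kim.
Mapping each syllable to C/V: /hes/ → CVC, /slyr/ → CCVC, /sle/ → CCV, /sloj/ → CCVC, /kim/ → CVC.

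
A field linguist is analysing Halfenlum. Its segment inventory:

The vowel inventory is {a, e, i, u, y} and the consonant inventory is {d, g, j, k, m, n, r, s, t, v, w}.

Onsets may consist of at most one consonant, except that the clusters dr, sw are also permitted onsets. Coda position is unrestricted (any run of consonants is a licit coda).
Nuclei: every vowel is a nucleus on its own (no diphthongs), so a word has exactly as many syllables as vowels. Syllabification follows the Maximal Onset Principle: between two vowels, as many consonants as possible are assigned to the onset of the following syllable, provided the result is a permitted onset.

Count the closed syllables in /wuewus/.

1

The vowels are u, e, u — 3 nuclei, so 3 syllables.
/u…e/ gap (V1→V2): nothing intervenes; syllable break is V.V.
/e…u/ gap (V2→V3): /w/ → onset of the next syllable (single consonants are always licit onsets).
So the parse is wu.e.wus.
Classifying each syllable: /wu/ (open), /e/ (open), /wus/ (closed).
Closed syllables: 1.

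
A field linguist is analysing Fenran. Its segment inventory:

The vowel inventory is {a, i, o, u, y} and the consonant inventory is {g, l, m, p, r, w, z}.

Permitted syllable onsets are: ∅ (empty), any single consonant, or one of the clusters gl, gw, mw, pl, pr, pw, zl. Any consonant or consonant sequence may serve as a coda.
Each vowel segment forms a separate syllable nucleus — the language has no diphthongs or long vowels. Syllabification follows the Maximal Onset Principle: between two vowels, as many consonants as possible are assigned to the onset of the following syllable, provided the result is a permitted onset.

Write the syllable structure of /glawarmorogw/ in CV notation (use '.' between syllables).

Nuclei (vowels): a, a, o, o → 4 syllables.
Between /a/ (V1) and /a/ (V2): /w/ → onset of the next syllable (single consonants are always licit onsets).
Between /a/ (V2) and /o/ (V3): /rm/ splits as /r/ + /m/ (/m/ is the longest suffix that is a licit onset).
Between /o/ (V3) and /o/ (V4): /r/ → onset of the next syllable (single consonants are always licit onsets).
Result: gla.war.mo.rogw.
Mapping each syllable to C/V: /gla/ → CCV, /war/ → CVC, /mo/ → CV, /rogw/ → CVCC.

CCV.CVC.CV.CVCC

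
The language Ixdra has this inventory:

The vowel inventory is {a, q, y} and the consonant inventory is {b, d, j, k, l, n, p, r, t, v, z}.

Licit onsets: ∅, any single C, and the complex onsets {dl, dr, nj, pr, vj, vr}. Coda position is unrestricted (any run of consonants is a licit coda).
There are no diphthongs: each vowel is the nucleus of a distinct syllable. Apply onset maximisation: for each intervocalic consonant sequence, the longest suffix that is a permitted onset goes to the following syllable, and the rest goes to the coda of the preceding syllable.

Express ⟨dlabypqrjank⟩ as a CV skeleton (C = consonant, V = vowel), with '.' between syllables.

The vowels are a, y, q, a — 4 nuclei, so 4 syllables.
/a…y/ gap (V1→V2): /b/ → onset of the next syllable (single consonants are always licit onsets).
/y…q/ gap (V2→V3): just /p/ — single C goes to the following onset.
/q…a/ gap (V3→V4): cluster /rj/ — the longest permitted-onset suffix is /j/; onset = /j/, preceding coda = /r/.
Result: dla.by.pqr.jank.
Mapping each syllable to C/V: /dla/ → CCV, /by/ → CV, /pqr/ → CVC, /jank/ → CVCC.

CCV.CV.CVC.CVCC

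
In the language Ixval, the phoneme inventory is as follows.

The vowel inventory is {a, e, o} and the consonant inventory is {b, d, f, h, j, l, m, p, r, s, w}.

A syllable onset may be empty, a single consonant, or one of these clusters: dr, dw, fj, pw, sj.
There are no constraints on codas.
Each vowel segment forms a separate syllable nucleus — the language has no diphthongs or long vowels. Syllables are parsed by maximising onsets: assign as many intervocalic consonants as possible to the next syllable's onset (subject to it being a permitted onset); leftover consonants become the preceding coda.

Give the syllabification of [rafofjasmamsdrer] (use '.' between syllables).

ra.fo.fjas.mams.drer

Vowels present: a, o, a, a, e; each is a nucleus, giving 5 syllables.
Between /a/ (V1) and /o/ (V2): just /f/ — single C goes to the following onset.
Between /o/ (V2) and /a/ (V3): cluster /fj/ — /fj/ is itself a permitted onset, so the whole cluster goes right; preceding coda = ∅.
Between /a/ (V3) and /a/ (V4): /sm/ — longest licit onset from the right is /m/, leaving /s/ as coda.
Between /a/ (V4) and /e/ (V5): /msdr/ splits as /ms/ + /dr/ (/dr/ is the longest suffix that is a licit onset).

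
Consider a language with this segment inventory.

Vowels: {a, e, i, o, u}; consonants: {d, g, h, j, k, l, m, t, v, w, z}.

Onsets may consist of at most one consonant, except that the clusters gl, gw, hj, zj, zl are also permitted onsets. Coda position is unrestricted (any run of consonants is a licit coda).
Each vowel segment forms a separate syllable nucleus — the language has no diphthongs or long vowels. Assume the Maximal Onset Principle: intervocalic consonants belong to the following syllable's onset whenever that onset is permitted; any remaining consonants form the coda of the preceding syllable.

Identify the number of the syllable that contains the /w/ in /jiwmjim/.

Vowels present: i, i; each is a nucleus, giving 2 syllables.
Between /i/ (V1) and /i/ (V2): /wmj/ — longest licit onset from the right is /j/, leaving /wm/ as coda.
Syllabification: jiwm.jim.
The /w/ is in the coda of syllable 1 (/jiwm/).

1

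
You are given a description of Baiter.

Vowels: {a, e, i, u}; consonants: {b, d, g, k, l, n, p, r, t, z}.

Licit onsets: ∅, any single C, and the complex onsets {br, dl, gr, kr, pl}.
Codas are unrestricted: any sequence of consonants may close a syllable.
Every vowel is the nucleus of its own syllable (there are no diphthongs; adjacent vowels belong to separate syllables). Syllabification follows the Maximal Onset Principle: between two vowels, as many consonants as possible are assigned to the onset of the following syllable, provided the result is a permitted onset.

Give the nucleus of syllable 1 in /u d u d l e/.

The vowels are u, u, e — 3 nuclei, so 3 syllables.
The first nucleus (vowel 1 from the left) is /u/.

u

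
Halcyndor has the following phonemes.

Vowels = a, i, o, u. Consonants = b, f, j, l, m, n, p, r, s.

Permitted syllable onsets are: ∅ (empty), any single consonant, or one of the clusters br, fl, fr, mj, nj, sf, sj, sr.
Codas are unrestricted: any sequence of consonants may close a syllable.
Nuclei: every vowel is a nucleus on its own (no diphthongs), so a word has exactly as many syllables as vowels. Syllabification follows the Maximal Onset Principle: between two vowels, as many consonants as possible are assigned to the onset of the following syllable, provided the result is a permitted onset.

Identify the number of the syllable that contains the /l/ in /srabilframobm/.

Nuclei (vowels): a, i, a, o → 4 syllables.
V1 /a/ – V2 /i/: just /b/ — single C goes to the following onset.
V2 /i/ – V3 /a/: /lfr/ — longest licit onset from the right is /fr/, leaving /l/ as coda.
V3 /a/ – V4 /o/: /m/ is a single consonant, so it becomes the next onset.
Putting it together: sra.bil.fra.mobm.
The /l/ is in the coda of syllable 2 (/bil/).

2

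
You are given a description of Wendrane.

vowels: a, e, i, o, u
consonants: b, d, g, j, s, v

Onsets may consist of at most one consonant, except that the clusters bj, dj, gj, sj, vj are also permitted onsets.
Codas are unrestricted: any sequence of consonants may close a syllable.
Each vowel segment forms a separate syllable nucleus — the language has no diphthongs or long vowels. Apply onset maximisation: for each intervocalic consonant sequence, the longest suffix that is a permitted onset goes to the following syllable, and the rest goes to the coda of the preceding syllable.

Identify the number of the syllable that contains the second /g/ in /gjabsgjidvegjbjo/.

2

Nuclei (vowels): a, i, e, o → 4 syllables.
σ1/σ2 boundary: cluster /bsgj/ — the longest permitted-onset suffix is /gj/; onset = /gj/, preceding coda = /bs/.
σ2/σ3 boundary: /dv/ splits as /d/ + /v/ (/v/ is the longest suffix that is a licit onset).
σ3/σ4 boundary: /gjbj/ — longest licit onset from the right is /bj/, leaving /gj/ as coda.
Putting it together: gjabs.gjid.vegj.bjo.
The second /g/ is in the onset of syllable 2 (/gjid/).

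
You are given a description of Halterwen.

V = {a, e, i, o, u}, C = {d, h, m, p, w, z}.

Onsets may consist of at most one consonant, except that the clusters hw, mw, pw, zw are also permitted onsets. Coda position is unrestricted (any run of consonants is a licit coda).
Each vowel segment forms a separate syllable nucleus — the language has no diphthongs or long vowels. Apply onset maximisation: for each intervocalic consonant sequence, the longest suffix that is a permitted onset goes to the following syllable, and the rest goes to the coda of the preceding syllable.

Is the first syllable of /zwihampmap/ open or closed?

open

The vowels are i, a, a — 3 nuclei, so 3 syllables.
σ1/σ2 boundary: /h/ → onset of the next syllable (single consonants are always licit onsets).
σ2/σ3 boundary: cluster /mpm/ — the longest permitted-onset suffix is /m/; onset = /m/, preceding coda = /mp/.
So the parse is zwi.hamp.map.
Syllable 1 is /zwi/; it ends in its nucleus with no coda, so it is open.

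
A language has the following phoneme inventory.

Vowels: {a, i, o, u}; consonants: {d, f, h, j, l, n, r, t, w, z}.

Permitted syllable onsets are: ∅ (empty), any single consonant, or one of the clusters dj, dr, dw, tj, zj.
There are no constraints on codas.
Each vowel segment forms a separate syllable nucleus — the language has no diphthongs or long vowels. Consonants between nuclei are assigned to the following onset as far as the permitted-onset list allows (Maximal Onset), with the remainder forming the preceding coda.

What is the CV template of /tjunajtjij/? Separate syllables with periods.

CCV.CVC.CCVC

Nuclei (vowels): u, a, i → 3 syllables.
/u…a/ gap (V1→V2): /n/ → onset of the next syllable (single consonants are always licit onsets).
/a…i/ gap (V2→V3): /jtj/; trying suffixes from longest down, /tj/ is the first permitted one, so coda /j/ | onset /tj/.
So the parse is tju.naj.tjij.
Mapping each syllable to C/V: /tju/ → CCV, /naj/ → CVC, /tjij/ → CCVC.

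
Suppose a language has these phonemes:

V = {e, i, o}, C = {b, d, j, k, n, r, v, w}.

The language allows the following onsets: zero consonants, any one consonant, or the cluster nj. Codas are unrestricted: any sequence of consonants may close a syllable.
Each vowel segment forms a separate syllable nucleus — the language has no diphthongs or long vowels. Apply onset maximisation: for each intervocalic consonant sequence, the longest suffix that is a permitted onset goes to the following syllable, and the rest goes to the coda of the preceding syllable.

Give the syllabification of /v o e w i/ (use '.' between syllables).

The vowels are o, e, i — 3 nuclei, so 3 syllables.
V1 /o/ – V2 /e/: nothing intervenes; syllable break is V.V.
V2 /e/ – V3 /i/: just /w/ — single C goes to the following onset.

vo.e.wi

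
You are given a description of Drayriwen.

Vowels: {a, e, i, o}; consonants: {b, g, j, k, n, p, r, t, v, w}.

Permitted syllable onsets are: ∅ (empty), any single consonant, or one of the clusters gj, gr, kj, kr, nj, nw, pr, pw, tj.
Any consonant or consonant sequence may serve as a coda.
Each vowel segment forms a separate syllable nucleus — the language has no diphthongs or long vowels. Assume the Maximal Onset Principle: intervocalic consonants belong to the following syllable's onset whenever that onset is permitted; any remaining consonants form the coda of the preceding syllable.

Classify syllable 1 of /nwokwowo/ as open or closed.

closed

Nuclei (vowels): o, o, o → 3 syllables.
Between /o/ (V1) and /o/ (V2): /kw/ — longest licit onset from the right is /w/, leaving /k/ as coda.
Between /o/ (V2) and /o/ (V3): /w/ → onset of the next syllable (single consonants are always licit onsets).
So the parse is nwok.wo.wo.
Syllable 1 is /nwok/ with coda /k/, so it is closed.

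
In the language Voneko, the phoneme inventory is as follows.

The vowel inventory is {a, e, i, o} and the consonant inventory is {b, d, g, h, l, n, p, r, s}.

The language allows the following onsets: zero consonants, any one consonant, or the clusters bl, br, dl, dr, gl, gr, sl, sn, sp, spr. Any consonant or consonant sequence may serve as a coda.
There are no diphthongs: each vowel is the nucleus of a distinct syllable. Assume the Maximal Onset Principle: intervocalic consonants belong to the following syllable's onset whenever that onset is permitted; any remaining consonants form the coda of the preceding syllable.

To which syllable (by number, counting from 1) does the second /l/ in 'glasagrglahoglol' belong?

The vowels are a, a, a, o, o — 5 nuclei, so 5 syllables.
/a…a/ gap (V1→V2): /s/ → onset of the next syllable (single consonants are always licit onsets).
/a…a/ gap (V2→V3): cluster /grgl/ — the longest permitted-onset suffix is /gl/; onset = /gl/, preceding coda = /gr/.
/a…o/ gap (V3→V4): just /h/ — single C goes to the following onset.
/o…o/ gap (V4→V5): cluster /gl/ — /gl/ is itself a permitted onset, so the whole cluster goes right; preceding coda = ∅.
Syllabification: gla.sagr.gla.ho.glol.
The second /l/ is in the onset of syllable 3 (/gla/).

3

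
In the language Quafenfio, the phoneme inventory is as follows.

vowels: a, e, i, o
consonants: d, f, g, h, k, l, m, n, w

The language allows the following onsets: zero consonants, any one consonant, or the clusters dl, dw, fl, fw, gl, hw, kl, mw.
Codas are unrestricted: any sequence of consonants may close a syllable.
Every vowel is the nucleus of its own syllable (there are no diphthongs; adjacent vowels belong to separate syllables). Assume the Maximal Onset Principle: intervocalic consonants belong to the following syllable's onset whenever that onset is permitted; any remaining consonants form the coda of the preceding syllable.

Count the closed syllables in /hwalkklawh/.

2

Vowels present: a, a; each is a nucleus, giving 2 syllables.
/a…a/ gap (V1→V2): /lkkl/ — longest licit onset from the right is /kl/, leaving /lk/ as coda.
Syllabification: hwalk.klawh.
Classifying each syllable: /hwalk/ (closed), /klawh/ (closed).
Closed syllables: 2.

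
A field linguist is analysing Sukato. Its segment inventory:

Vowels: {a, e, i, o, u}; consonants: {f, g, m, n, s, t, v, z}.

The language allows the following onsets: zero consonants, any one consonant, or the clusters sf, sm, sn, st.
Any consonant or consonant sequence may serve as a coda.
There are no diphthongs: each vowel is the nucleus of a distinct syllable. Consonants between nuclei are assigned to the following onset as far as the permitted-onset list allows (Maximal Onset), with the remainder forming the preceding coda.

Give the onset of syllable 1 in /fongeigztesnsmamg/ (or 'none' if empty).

f

Vowels present: o, e, i, e, a; each is a nucleus, giving 5 syllables.
/o…e/ gap (V1→V2): /ng/ splits as /n/ + /g/ (/g/ is the longest suffix that is a licit onset).
/e…i/ gap (V2→V3): hiatus — the boundary sits between the two vowels.
/i…e/ gap (V3→V4): /gzt/ — longest licit onset from the right is /t/, leaving /gz/ as coda.
/e…a/ gap (V4→V5): /snsm/ — longest licit onset from the right is /sm/, leaving /sn/ as coda.
Syllabification: fon.ge.igz.tesn.smamg.
Syllable 1 is /fon/: onset /f/, nucleus /o/, coda /n/.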